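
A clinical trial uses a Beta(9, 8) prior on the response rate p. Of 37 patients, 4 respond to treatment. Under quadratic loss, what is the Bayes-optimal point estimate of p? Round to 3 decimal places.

Posterior: Beta(9+4, 8+33) = Beta(13, 41).
Mode = (13−1)/(13+41−2) = 12/52 = 0.231.
Mean = 13/(13+41) = 13/54 = 0.241.
Quadratic loss ⇒ the optimal estimator is the posterior mean.

0.241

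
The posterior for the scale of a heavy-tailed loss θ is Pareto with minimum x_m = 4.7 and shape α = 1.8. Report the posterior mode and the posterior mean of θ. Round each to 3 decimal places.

The Pareto density is strictly decreasing on [x_m, ∞), so the mode is x_m = 4.700.
Mean = α·x_m/(α−1) = 1.8·4.7/0.8 = 10.575.

θ_MAP = 4.700, E[θ|data] = 10.575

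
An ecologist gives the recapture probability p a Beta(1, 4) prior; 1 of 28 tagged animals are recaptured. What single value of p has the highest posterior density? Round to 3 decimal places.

0.032

Posterior: Beta(1+1, 4+27) = Beta(2, 31).
Mode = (2−1)/(2+31−2) = 1/31 = 0.032.
Mean = 2/(2+31) = 2/33 = 0.061.
This is the posterior mode — the MAP estimate.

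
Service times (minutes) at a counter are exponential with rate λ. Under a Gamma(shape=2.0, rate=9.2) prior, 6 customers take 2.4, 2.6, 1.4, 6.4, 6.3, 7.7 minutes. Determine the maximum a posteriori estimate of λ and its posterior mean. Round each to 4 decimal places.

MAP: 0.1944. Posterior mean: 0.2222.

Σ times = 26.8. Posterior: Gamma(shape = 2.0+6 = 8.0, rate = 9.2+26.8 = 36.0).
Mode = (α−1)/β = 7.0/36.0 = 0.1944.
Mean = α/β = 8.0/36.0 = 0.2222.
The mean is pulled above the mode by the posterior's right skew.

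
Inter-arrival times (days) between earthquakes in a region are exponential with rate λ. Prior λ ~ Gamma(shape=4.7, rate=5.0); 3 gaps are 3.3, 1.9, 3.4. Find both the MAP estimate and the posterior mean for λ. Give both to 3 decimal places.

Σ times = 8.6. Posterior: Gamma(shape = 4.7+3 = 7.7, rate = 5.0+8.6 = 13.6).
Mode = (α−1)/β = 6.7/13.6 = 0.493.
Mean = α/β = 7.7/13.6 = 0.566.
The mean is pulled above the mode by the posterior's right skew.

MAP = 0.493; posterior mean = 0.566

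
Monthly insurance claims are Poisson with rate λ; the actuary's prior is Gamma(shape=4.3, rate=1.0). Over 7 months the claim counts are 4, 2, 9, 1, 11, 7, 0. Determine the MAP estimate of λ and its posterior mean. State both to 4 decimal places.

MAP: 4.6625. Posterior mean: 4.7875.

Σ counts = 34. Posterior: Gamma(shape = 4.3+34 = 38.3, rate = 1.0+7 = 8.0).
Mode = (α−1)/β = 37.3/8.0 = 4.6625.
Mean = α/β = 38.3/8.0 = 4.7875.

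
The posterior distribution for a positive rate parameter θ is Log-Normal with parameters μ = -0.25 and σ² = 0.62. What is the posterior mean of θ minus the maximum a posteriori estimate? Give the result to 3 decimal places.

0.643

Mode = exp(μ − σ²) = exp(-0.87) = 0.419.
Mean = exp(μ + σ²/2) = exp(0.060) = 1.062.
Difference = 1.062 − 0.419 = 0.643.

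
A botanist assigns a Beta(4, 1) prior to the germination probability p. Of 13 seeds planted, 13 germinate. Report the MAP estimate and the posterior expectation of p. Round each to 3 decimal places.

MAP = 1.000; posterior mean = 0.944

Posterior: Beta(4+13, 1+0) = Beta(17, 1).
Since β = 1 ≤ 1 and α > 1, the Beta density is monotone increasing on [0,1]; the mode is at 1.
Mean = 17/(17+1) = 0.944.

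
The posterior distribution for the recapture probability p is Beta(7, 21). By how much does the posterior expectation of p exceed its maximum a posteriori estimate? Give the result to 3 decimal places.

0.019

Mode = (7−1)/(7+21−2) = 6/26 = 0.231.
Mean = 7/(7+21) = 7/28 = 0.250.
Difference = 0.250 − 0.231 = 0.019.
Right-skewed posterior ⇒ mode < mean.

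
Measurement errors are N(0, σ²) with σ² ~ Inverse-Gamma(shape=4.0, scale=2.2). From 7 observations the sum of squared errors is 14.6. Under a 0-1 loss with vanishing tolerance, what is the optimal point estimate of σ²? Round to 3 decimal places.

1.118

Posterior: Inverse-Gamma(shape = 4.0+7/2 = 7.5, scale = 2.2+14.6/2 = 9.5).
Mode = β/(α+1) = 9.5/8.5 = 1.118.
Mean = β/(α−1) = 9.5/6.5 = 1.462.
This is the posterior mode — the MAP estimate.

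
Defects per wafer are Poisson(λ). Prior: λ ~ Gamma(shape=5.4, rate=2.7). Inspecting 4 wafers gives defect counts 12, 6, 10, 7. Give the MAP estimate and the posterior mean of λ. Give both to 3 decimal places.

Σ counts = 35. Posterior: Gamma(shape = 5.4+35 = 40.4, rate = 2.7+4 = 6.7).
Mode = (α−1)/β = 39.4/6.7 = 5.881.
Mean = α/β = 40.4/6.7 = 6.030.

MAP = 5.881, posterior mean = 6.030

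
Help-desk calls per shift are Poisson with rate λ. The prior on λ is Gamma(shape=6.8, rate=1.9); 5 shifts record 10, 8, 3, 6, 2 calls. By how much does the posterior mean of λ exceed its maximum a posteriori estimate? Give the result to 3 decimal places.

0.145

Σ counts = 29. Posterior: Gamma(shape = 6.8+29 = 35.8, rate = 1.9+5 = 6.9).
Mode = (α−1)/β = 34.8/6.9 = 5.043.
Mean = α/β = 35.8/6.9 = 5.188.
Difference = 5.188 − 5.043 = 0.145.
The mean is pulled above the mode by the posterior's right skew.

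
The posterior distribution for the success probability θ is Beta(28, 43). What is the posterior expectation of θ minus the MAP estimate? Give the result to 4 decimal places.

0.0031

Mode = (28−1)/(28+43−2) = 27/69 = 0.3913.
Mean = 28/(28+43) = 28/71 = 0.3944.
Difference = 0.3944 − 0.3913 = 0.0031.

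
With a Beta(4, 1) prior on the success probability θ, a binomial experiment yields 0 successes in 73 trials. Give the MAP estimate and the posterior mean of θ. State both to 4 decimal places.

Posterior: Beta(4+0, 1+73) = Beta(4, 74).
Mode = (4−1)/(4+74−2) = 3/76 = 0.0395.
Mean = 4/(4+74) = 4/78 = 0.0513.
Mean > mode: the posterior has a right tail.

MAP estimate = 0.0395, posterior mean = 0.0513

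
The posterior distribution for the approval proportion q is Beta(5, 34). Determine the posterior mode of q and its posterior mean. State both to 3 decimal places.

MAP = 0.108, posterior mean = 0.128

Mode = (5−1)/(5+34−2) = 4/37 = 0.108.
Mean = 5/(5+34) = 5/39 = 0.128.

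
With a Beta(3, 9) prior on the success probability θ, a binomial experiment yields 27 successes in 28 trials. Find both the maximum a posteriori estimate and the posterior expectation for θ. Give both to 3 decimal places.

Posterior: Beta(3+27, 9+1) = Beta(30, 10).
Mode = (30−1)/(30+10−2) = 29/38 = 0.763.
Mean = 30/(30+10) = 30/40 = 0.750.
The posterior is left-skewed, so the mode exceeds the mean.

MAP = 0.763; posterior mean = 0.750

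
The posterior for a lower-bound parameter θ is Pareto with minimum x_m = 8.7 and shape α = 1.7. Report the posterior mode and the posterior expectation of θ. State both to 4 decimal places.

The Pareto density is strictly decreasing on [x_m, ∞), so the mode is x_m = 8.7000.
Mean = α·x_m/(α−1) = 1.7·8.7/0.7 = 21.1286.
The mean is pulled above the mode by the posterior's right skew.

θ_MAP = 8.7000, E[θ|data] = 21.1286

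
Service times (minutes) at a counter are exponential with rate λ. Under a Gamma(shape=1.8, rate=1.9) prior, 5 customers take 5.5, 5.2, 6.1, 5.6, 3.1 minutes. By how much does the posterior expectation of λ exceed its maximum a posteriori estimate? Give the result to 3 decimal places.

0.036

Σ times = 25.5. Posterior: Gamma(shape = 1.8+5 = 6.8, rate = 1.9+25.5 = 27.4).
Mode = (α−1)/β = 5.8/27.4 = 0.212.
Mean = α/β = 6.8/27.4 = 0.248.
Difference = 0.248 − 0.212 = 0.036.
Right-skewed posterior ⇒ mode < mean.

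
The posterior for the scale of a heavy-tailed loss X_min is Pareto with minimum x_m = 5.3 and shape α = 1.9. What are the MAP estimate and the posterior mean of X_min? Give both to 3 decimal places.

The Pareto density is strictly decreasing on [x_m, ∞), so the mode is x_m = 5.300.
Mean = α·x_m/(α−1) = 1.9·5.3/0.9 = 11.189.
Mean > mode: the posterior has a right tail.

MAP = 5.300, posterior mean = 11.189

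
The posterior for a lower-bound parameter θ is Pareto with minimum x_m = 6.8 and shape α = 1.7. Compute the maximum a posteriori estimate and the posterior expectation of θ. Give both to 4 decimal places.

The Pareto density is strictly decreasing on [x_m, ∞), so the mode is x_m = 6.8000.
Mean = α·x_m/(α−1) = 1.7·6.8/0.7 = 16.5143.
The posterior is right-skewed, so the mean exceeds the mode.

θ_MAP = 6.8000, E[θ|data] = 16.5143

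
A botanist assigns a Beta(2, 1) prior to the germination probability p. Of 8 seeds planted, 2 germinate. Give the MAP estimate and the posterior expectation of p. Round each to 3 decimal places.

p_MAP = 0.333, E[p|data] = 0.364

Posterior: Beta(2+2, 1+6) = Beta(4, 7).
Mode = (4−1)/(4+7−2) = 3/9 = 0.333.
Mean = 4/(4+7) = 4/11 = 0.364.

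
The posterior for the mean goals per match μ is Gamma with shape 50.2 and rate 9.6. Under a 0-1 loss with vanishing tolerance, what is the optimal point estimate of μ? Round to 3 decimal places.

5.125

Mode = (α−1)/β = 49.2/9.6 = 5.125.
Mean = α/β = 50.2/9.6 = 5.229.
This is the posterior mode — the MAP estimate.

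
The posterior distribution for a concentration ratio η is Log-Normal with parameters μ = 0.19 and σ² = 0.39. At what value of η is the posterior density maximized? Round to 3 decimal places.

Mode = exp(μ − σ²) = exp(-0.20) = 0.819.
Mean = exp(μ + σ²/2) = exp(0.385) = 1.470.
This is the posterior mode — the MAP estimate.

0.819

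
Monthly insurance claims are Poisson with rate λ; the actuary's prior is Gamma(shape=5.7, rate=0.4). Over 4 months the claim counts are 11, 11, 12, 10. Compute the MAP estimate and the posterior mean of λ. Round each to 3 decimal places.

MAP = 11.068; posterior mean = 11.295

Σ counts = 44. Posterior: Gamma(shape = 5.7+44 = 49.7, rate = 0.4+4 = 4.4).
Mode = (α−1)/β = 48.7/4.4 = 11.068.
Mean = α/β = 49.7/4.4 = 11.295.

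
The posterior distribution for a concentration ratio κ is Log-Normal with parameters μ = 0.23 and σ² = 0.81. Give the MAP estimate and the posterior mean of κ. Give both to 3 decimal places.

MAP = 0.560, posterior mean = 1.887

Mode = exp(μ − σ²) = exp(-0.58) = 0.560.
Mean = exp(μ + σ²/2) = exp(0.635) = 1.887.
Right-skewed posterior ⇒ mode < mean.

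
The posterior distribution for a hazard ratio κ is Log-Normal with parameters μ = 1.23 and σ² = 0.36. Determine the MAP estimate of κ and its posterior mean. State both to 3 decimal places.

MAP = 2.387; posterior mean = 4.096

Mode = exp(μ − σ²) = exp(0.87) = 2.387.
Mean = exp(μ + σ²/2) = exp(1.410) = 4.096.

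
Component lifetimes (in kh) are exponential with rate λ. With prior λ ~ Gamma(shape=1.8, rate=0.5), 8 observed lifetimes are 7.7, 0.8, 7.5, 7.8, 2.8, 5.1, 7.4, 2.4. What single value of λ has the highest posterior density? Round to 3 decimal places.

0.210

Σ times = 41.5. Posterior: Gamma(shape = 1.8+8 = 9.8, rate = 0.5+41.5 = 42.0).
Mode = (α−1)/β = 8.8/42.0 = 0.210.
Mean = α/β = 9.8/42.0 = 0.233.
This is the posterior mode — the MAP estimate.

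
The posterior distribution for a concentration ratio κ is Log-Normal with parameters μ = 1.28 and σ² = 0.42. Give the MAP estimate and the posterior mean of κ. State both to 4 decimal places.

Mode = exp(μ − σ²) = exp(0.86) = 2.3632.
Mean = exp(μ + σ²/2) = exp(1.490) = 4.4371.
Right-skewed posterior ⇒ mode < mean.

MAP = 2.3632, posterior mean = 4.4371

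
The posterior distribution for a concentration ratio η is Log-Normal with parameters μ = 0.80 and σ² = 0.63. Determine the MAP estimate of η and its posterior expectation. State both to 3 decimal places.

MAP: 1.185. Posterior mean: 3.050.

Mode = exp(μ − σ²) = exp(0.17) = 1.185.
Mean = exp(μ + σ²/2) = exp(1.115) = 3.050.
Right-skewed posterior ⇒ mode < mean.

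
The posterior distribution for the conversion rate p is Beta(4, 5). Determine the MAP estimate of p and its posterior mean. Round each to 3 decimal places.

MAP = 0.429; posterior mean = 0.444

Mode = (4−1)/(4+5−2) = 3/7 = 0.429.
Mean = 4/(4+5) = 4/9 = 0.444.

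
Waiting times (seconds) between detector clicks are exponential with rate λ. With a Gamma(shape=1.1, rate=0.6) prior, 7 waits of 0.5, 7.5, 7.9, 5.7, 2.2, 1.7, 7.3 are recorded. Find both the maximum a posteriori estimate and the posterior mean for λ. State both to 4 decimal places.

MAP: 0.2126. Posterior mean: 0.2425.

Σ times = 32.8. Posterior: Gamma(shape = 1.1+7 = 8.1, rate = 0.6+32.8 = 33.4).
Mode = (α−1)/β = 7.1/33.4 = 0.2126.
Mean = α/β = 8.1/33.4 = 0.2425.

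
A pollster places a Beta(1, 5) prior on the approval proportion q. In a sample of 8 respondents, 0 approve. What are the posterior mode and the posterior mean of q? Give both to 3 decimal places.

Posterior: Beta(1+0, 5+8) = Beta(1, 13).
Since α = 1 ≤ 1 and β > 1, the Beta density is monotone decreasing on [0,1]; the mode is at 0.
Mean = 1/(1+13) = 0.071.
Mean > mode: the posterior has a right tail.

MAP: 0.000. Posterior mean: 0.071.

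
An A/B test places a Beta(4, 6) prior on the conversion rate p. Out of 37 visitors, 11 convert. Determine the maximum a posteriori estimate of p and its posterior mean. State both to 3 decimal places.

Posterior: Beta(4+11, 6+26) = Beta(15, 32).
Mode = (15−1)/(15+32−2) = 14/45 = 0.311.
Mean = 15/(15+32) = 15/47 = 0.319.

maximum a posteriori estimate = 0.311, posterior mean = 0.319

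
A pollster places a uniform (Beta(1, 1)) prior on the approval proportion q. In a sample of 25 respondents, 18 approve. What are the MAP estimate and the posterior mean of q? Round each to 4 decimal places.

Posterior: Beta(1+18, 1+7) = Beta(19, 8).
Mode = (19−1)/(19+8−2) = 18/25 = 0.7200.
Mean = 19/(19+8) = 19/27 = 0.7037.
The posterior is left-skewed, so the mode exceeds the mean.

MAP = 0.7200, posterior mean = 0.7037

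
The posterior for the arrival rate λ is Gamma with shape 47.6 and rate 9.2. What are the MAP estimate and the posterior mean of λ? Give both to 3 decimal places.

λ_MAP = 5.065, E[λ|data] = 5.174

Mode = (α−1)/β = 46.6/9.2 = 5.065.
Mean = α/β = 47.6/9.2 = 5.174.
Right-skewed posterior ⇒ mode < mean.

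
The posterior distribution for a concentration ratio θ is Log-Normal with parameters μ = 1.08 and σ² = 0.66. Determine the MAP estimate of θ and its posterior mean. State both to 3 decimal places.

MAP = 1.522, posterior mean = 4.096

Mode = exp(μ − σ²) = exp(0.42) = 1.522.
Mean = exp(μ + σ²/2) = exp(1.410) = 4.096.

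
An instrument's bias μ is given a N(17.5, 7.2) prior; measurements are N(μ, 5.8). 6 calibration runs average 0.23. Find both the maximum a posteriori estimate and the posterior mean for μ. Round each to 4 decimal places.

μ_MAP = 2.2742, E[μ|data] = 2.2742

Posterior for μ is Normal. Precision-weighted mean: (1/7.2·17.5 + 6/5.8·0.23) / (1/7.2 + 6/5.8) = 2.2742.
A Normal posterior is symmetric, so mode = mean.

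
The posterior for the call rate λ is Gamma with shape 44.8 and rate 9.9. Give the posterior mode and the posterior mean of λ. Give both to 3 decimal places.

Mode = (α−1)/β = 43.8/9.9 = 4.424.
Mean = α/β = 44.8/9.9 = 4.525.

MAP = 4.424, posterior mean = 4.525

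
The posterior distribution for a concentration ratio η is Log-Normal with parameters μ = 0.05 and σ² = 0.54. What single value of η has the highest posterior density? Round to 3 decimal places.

Mode = exp(μ − σ²) = exp(-0.49) = 0.613.
Mean = exp(μ + σ²/2) = exp(0.320) = 1.377.
This is the posterior mode — the MAP estimate.

0.613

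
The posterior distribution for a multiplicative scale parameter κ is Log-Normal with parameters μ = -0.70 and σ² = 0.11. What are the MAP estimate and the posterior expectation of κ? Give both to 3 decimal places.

Mode = exp(μ − σ²) = exp(-0.81) = 0.445.
Mean = exp(μ + σ²/2) = exp(-0.645) = 0.525.
The mean is pulled above the mode by the posterior's right skew.

MAP estimate = 0.445, posterior expectation = 0.525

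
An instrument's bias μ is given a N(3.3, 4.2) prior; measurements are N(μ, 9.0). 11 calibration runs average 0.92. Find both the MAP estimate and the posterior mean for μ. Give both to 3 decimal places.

MAP = 1.308; posterior mean = 1.308

Posterior for μ is Normal. Precision-weighted mean: (1/4.2·3.3 + 11/9.0·0.92) / (1/4.2 + 11/9.0) = 1.308.
A Normal posterior is symmetric, so mode = mean.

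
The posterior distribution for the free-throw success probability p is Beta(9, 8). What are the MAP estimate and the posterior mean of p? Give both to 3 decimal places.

Mode = (9−1)/(9+8−2) = 8/15 = 0.533.
Mean = 9/(9+8) = 9/17 = 0.529.
The posterior is left-skewed, so the mode exceeds the mean.

MAP estimate = 0.533, posterior mean = 0.529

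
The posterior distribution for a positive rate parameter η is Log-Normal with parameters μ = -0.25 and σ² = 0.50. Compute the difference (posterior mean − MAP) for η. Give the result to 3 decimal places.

0.528

Mode = exp(μ − σ²) = exp(-0.75) = 0.472.
Mean = exp(μ + σ²/2) = exp(0.000) = 1.000.
Difference = 1.000 − 0.472 = 0.528.
The mean is pulled above the mode by the posterior's right skew.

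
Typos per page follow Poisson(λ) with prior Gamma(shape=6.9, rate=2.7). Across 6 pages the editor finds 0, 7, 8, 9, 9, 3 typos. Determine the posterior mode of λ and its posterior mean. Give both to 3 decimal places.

Σ counts = 36. Posterior: Gamma(shape = 6.9+36 = 42.9, rate = 2.7+6 = 8.7).
Mode = (α−1)/β = 41.9/8.7 = 4.816.
Mean = α/β = 42.9/8.7 = 4.931.

MAP: 4.816. Posterior mean: 4.931.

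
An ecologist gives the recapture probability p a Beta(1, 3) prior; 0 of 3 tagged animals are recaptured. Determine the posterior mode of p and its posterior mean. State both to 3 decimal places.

MAP = 0.000, posterior mean = 0.143

Posterior: Beta(1+0, 3+3) = Beta(1, 6).
Since α = 1 ≤ 1 and β > 1, the Beta density is monotone decreasing on [0,1]; the mode is at 0.
Mean = 1/(1+6) = 0.143.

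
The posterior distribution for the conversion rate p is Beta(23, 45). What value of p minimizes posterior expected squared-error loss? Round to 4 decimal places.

0.3382

Mode = (23−1)/(23+45−2) = 22/66 = 0.3333.
Mean = 23/(23+45) = 23/68 = 0.3382.
Squared-error loss ⇒ the optimal estimator is the posterior mean.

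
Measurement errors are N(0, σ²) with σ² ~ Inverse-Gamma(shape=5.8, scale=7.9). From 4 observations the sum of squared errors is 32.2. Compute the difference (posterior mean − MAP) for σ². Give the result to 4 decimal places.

Posterior: Inverse-Gamma(shape = 5.8+4/2 = 7.8, scale = 7.9+32.2/2 = 24.0).
Mode = β/(α+1) = 24.0/8.8 = 2.7273.
Mean = β/(α−1) = 24.0/6.8 = 3.5294.
Difference = 3.5294 − 2.7273 = 0.8021.

0.8021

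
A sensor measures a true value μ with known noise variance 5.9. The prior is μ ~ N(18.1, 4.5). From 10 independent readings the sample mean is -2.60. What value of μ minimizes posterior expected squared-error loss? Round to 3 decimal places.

Posterior for μ is Normal. Precision-weighted mean: (1/4.5·18.1 + 10/5.9·-2.60) / (1/4.5 + 10/5.9) = -0.201.
A Normal posterior is symmetric, so mode = mean.
Squared-error loss ⇒ the optimal estimator is the posterior mean.

-0.201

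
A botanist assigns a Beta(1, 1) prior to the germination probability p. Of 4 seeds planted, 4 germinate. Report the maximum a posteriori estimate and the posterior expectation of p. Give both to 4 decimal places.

Posterior: Beta(1+4, 1+0) = Beta(5, 1).
Since β = 1 ≤ 1 and α > 1, the Beta density is monotone increasing on [0,1]; the mode is at 1.
Mean = 5/(5+1) = 0.8333.
Mode > mean: the posterior has a left tail.

MAP = 1.0000, posterior mean = 0.8333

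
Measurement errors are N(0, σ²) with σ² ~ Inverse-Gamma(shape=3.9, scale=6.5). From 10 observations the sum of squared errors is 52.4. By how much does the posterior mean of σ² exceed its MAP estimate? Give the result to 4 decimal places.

0.8362

Posterior: Inverse-Gamma(shape = 3.9+10/2 = 8.9, scale = 6.5+52.4/2 = 32.7).
Mode = β/(α+1) = 32.7/9.9 = 3.3030.
Mean = β/(α−1) = 32.7/7.9 = 4.1392.
Difference = 4.1392 − 3.3030 = 0.8362.
Mean > mode: the posterior has a right tail.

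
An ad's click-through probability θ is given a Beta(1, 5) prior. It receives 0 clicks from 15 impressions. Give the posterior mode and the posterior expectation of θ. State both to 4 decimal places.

MAP: 0.0000. Posterior mean: 0.0476.

Posterior: Beta(1+0, 5+15) = Beta(1, 20).
Since α = 1 ≤ 1 and β > 1, the Beta density is monotone decreasing on [0,1]; the mode is at 0.
Mean = 1/(1+20) = 0.0476.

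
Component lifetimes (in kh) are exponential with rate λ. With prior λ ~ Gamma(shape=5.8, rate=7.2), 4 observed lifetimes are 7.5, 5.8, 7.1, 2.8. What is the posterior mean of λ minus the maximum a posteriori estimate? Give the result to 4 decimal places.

0.0329

Σ times = 23.2. Posterior: Gamma(shape = 5.8+4 = 9.8, rate = 7.2+23.2 = 30.4).
Mode = (α−1)/β = 8.8/30.4 = 0.2895.
Mean = α/β = 9.8/30.4 = 0.3224.
Difference = 0.3224 − 0.2895 = 0.0329.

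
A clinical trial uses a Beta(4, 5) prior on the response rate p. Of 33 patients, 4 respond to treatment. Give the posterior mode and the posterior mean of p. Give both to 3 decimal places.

p_MAP = 0.175, E[p|data] = 0.190

Posterior: Beta(4+4, 5+29) = Beta(8, 34).
Mode = (8−1)/(8+34−2) = 7/40 = 0.175.
Mean = 8/(8+34) = 8/42 = 0.190.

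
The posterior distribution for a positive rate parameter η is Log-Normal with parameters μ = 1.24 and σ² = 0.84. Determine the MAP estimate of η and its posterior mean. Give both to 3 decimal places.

Mode = exp(μ − σ²) = exp(0.40) = 1.492.
Mean = exp(μ + σ²/2) = exp(1.660) = 5.259.

MAP = 1.492; posterior mean = 5.259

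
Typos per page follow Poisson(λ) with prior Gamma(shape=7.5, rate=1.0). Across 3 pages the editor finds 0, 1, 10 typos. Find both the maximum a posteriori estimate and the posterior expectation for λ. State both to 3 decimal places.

MAP: 4.375. Posterior mean: 4.625.

Σ counts = 11. Posterior: Gamma(shape = 7.5+11 = 18.5, rate = 1.0+3 = 4.0).
Mode = (α−1)/β = 17.5/4.0 = 4.375.
Mean = α/β = 18.5/4.0 = 4.625.
The posterior is right-skewed, so the mean exceeds the mode.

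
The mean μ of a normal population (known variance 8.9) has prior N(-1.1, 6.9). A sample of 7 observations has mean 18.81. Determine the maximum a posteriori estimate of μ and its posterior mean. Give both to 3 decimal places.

Posterior for μ is Normal. Precision-weighted mean: (1/6.9·-1.1 + 7/8.9·18.81) / (1/6.9 + 7/8.9) = 15.712.
A Normal posterior is symmetric, so mode = mean.

MAP = 15.712, posterior mean = 15.712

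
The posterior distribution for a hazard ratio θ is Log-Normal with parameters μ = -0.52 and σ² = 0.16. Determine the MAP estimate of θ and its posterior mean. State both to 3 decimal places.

Mode = exp(μ − σ²) = exp(-0.68) = 0.507.
Mean = exp(μ + σ²/2) = exp(-0.440) = 0.644.

MAP: 0.507. Posterior mean: 0.644.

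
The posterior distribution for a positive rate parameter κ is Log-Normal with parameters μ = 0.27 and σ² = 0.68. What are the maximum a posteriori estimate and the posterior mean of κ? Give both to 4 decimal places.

Mode = exp(μ − σ²) = exp(-0.41) = 0.6637.
Mean = exp(μ + σ²/2) = exp(0.610) = 1.8404.

MAP: 0.6637. Posterior mean: 1.8404.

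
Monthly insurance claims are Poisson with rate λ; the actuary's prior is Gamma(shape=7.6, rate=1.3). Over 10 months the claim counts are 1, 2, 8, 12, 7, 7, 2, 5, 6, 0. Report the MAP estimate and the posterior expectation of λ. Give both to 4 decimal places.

Σ counts = 50. Posterior: Gamma(shape = 7.6+50 = 57.6, rate = 1.3+10 = 11.3).
Mode = (α−1)/β = 56.6/11.3 = 5.0088.
Mean = α/β = 57.6/11.3 = 5.0973.
The mean is pulled above the mode by the posterior's right skew.

λ_MAP = 5.0088, E[λ|data] = 5.0973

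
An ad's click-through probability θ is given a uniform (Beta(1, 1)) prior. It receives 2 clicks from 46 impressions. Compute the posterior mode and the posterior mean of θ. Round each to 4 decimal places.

Posterior: Beta(1+2, 1+44) = Beta(3, 45).
Mode = (3−1)/(3+45−2) = 2/46 = 0.0435.
With a flat prior the MAP equals the MLE, 2/46.
Mean = 3/(3+45) = 3/48 = 0.0625.
Mean > mode: the posterior has a right tail.

MAP: 0.0435. Posterior mean: 0.0625.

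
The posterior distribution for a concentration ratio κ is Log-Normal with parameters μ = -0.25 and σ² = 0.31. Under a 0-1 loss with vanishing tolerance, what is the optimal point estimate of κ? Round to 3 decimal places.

0.571

Mode = exp(μ − σ²) = exp(-0.56) = 0.571.
Mean = exp(μ + σ²/2) = exp(-0.095) = 0.909.
This is the posterior mode — the MAP estimate.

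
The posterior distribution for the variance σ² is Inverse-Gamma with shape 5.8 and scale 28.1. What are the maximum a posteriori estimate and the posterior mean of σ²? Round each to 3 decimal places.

Mode = β/(α+1) = 28.1/6.8 = 4.132.
Mean = β/(α−1) = 28.1/4.8 = 5.854.
Right-skewed posterior ⇒ mode < mean.

MAP = 4.132; posterior mean = 5.854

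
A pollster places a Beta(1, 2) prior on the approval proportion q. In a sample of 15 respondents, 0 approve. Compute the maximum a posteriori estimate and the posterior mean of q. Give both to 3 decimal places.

Posterior: Beta(1+0, 2+15) = Beta(1, 17).
Since α = 1 ≤ 1 and β > 1, the Beta density is monotone decreasing on [0,1]; the mode is at 0.
Mean = 1/(1+17) = 0.056.
Mean > mode: the posterior has a right tail.

q_MAP = 0.000, E[q|data] = 0.056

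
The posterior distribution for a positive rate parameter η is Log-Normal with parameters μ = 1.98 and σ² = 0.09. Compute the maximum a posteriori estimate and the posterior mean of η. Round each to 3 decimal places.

Mode = exp(μ − σ²) = exp(1.89) = 6.619.
Mean = exp(μ + σ²/2) = exp(2.025) = 7.576.
The mean is pulled above the mode by the posterior's right skew.

maximum a posteriori estimate = 6.619, posterior mean = 7.576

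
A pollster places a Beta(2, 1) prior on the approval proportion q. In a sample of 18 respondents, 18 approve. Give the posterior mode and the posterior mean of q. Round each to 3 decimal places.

posterior mode = 1.000, posterior mean = 0.952

Posterior: Beta(2+18, 1+0) = Beta(20, 1).
Since β = 1 ≤ 1 and α > 1, the Beta density is monotone increasing on [0,1]; the mode is at 1.
Mean = 20/(20+1) = 0.952.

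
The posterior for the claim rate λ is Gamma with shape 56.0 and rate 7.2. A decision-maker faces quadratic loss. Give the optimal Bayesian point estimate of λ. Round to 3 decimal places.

Mode = (α−1)/β = 55.0/7.2 = 7.639.
Mean = α/β = 56.0/7.2 = 7.778.
Quadratic loss ⇒ the optimal estimator is the posterior mean.

7.778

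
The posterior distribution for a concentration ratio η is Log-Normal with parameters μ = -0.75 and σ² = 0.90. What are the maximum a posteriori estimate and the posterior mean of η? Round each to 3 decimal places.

Mode = exp(μ − σ²) = exp(-1.65) = 0.192.
Mean = exp(μ + σ²/2) = exp(-0.300) = 0.741.

maximum a posteriori estimate = 0.192, posterior mean = 0.741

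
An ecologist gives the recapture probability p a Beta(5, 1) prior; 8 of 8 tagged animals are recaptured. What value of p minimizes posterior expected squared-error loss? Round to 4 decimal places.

Posterior: Beta(5+8, 1+0) = Beta(13, 1).
Since β = 1 ≤ 1 and α > 1, the Beta density is monotone increasing on [0,1]; the mode is at 1.
Mean = 13/(13+1) = 0.9286.
Squared-error loss ⇒ the optimal estimator is the posterior mean.

0.9286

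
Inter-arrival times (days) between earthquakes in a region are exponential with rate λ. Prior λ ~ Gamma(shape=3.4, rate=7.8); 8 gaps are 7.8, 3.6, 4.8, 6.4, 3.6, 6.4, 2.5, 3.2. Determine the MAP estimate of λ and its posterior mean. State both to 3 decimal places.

Σ times = 38.3. Posterior: Gamma(shape = 3.4+8 = 11.4, rate = 7.8+38.3 = 46.1).
Mode = (α−1)/β = 10.4/46.1 = 0.226.
Mean = α/β = 11.4/46.1 = 0.247.

MAP = 0.226, posterior mean = 0.247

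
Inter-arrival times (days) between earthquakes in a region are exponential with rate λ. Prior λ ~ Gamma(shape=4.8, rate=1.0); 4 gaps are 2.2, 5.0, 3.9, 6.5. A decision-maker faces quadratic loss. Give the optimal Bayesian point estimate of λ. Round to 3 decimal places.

0.473

Σ times = 17.6. Posterior: Gamma(shape = 4.8+4 = 8.8, rate = 1.0+17.6 = 18.6).
Mode = (α−1)/β = 7.8/18.6 = 0.419.
Mean = α/β = 8.8/18.6 = 0.473.
Quadratic loss ⇒ the optimal estimator is the posterior mean.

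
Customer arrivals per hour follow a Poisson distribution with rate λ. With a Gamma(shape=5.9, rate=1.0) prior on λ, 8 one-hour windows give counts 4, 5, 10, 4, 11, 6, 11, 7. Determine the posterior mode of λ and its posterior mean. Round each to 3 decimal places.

Σ counts = 58. Posterior: Gamma(shape = 5.9+58 = 63.9, rate = 1.0+8 = 9.0).
Mode = (α−1)/β = 62.9/9.0 = 6.989.
Mean = α/β = 63.9/9.0 = 7.100.

MAP = 6.989, posterior mean = 7.100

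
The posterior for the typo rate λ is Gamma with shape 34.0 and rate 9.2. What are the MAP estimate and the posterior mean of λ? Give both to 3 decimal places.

Mode = (α−1)/β = 33.0/9.2 = 3.587.
Mean = α/β = 34.0/9.2 = 3.696.
The posterior is right-skewed, so the mean exceeds the mode.

MAP = 3.587; posterior mean = 3.696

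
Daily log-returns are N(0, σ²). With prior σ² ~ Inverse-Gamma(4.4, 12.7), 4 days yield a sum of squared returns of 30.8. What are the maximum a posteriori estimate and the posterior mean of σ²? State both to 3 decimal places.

Posterior: Inverse-Gamma(shape = 4.4+4/2 = 6.4, scale = 12.7+30.8/2 = 28.1).
Mode = β/(α+1) = 28.1/7.4 = 3.797.
Mean = β/(α−1) = 28.1/5.4 = 5.204.
The posterior is right-skewed, so the mean exceeds the mode.

maximum a posteriori estimate = 3.797, posterior mean = 5.204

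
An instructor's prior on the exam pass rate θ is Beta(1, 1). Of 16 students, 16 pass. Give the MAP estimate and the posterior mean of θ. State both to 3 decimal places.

MAP: 1.000. Posterior mean: 0.944.

Posterior: Beta(1+16, 1+0) = Beta(17, 1).
Since β = 1 ≤ 1 and α > 1, the Beta density is monotone increasing on [0,1]; the mode is at 1.
Mean = 17/(17+1) = 0.944.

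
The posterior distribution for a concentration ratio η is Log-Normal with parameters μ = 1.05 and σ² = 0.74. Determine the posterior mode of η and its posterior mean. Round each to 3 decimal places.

Mode = exp(μ − σ²) = exp(0.31) = 1.363.
Mean = exp(μ + σ²/2) = exp(1.420) = 4.137.
Mean > mode: the posterior has a right tail.

MAP = 1.363; posterior mean = 4.137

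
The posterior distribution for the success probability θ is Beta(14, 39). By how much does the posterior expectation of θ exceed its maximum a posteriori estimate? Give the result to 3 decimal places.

Mode = (14−1)/(14+39−2) = 13/51 = 0.255.
Mean = 14/(14+39) = 14/53 = 0.264.
Difference = 0.264 − 0.255 = 0.009.

0.009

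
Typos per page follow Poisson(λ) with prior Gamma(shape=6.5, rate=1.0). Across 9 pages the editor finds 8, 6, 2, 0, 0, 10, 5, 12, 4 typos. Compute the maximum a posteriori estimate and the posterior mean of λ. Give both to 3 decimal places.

Σ counts = 47. Posterior: Gamma(shape = 6.5+47 = 53.5, rate = 1.0+9 = 10.0).
Mode = (α−1)/β = 52.5/10.0 = 5.250.
Mean = α/β = 53.5/10.0 = 5.350.
Right-skewed posterior ⇒ mode < mean.

maximum a posteriori estimate = 5.250, posterior mean = 5.350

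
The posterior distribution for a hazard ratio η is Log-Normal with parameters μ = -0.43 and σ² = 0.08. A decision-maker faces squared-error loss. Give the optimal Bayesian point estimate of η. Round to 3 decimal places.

0.677

Mode = exp(μ − σ²) = exp(-0.51) = 0.600.
Mean = exp(μ + σ²/2) = exp(-0.390) = 0.677.
Squared-error loss ⇒ the optimal estimator is the posterior mean.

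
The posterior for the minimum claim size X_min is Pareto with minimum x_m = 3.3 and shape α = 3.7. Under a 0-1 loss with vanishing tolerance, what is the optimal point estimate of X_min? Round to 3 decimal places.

3.300

The Pareto density is strictly decreasing on [x_m, ∞), so the mode is x_m = 3.300.
Mean = α·x_m/(α−1) = 3.7·3.3/2.7 = 4.522.
This is the posterior mode — the MAP estimate.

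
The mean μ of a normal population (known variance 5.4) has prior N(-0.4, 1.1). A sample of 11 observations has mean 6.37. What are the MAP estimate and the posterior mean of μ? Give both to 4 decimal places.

MAP estimate = 4.2810, posterior mean = 4.2810

Posterior for μ is Normal. Precision-weighted mean: (1/1.1·-0.4 + 11/5.4·6.37) / (1/1.1 + 11/5.4) = 4.2810.
A Normal posterior is symmetric, so mode = mean.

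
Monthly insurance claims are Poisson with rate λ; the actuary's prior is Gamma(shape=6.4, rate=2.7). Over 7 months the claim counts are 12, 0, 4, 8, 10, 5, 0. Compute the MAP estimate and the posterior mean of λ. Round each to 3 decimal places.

Σ counts = 39. Posterior: Gamma(shape = 6.4+39 = 45.4, rate = 2.7+7 = 9.7).
Mode = (α−1)/β = 44.4/9.7 = 4.577.
Mean = α/β = 45.4/9.7 = 4.680.
The posterior is right-skewed, so the mean exceeds the mode.

MAP: 4.577. Posterior mean: 4.680.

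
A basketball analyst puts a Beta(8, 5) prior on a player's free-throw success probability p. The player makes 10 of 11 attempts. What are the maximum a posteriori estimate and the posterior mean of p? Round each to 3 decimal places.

Posterior: Beta(8+10, 5+1) = Beta(18, 6).
Mode = (18−1)/(18+6−2) = 17/22 = 0.773.
Mean = 18/(18+6) = 18/24 = 0.750.

p_MAP = 0.773, E[p|data] = 0.750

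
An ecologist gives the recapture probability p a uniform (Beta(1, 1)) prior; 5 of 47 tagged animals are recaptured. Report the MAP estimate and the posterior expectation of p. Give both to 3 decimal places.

Posterior: Beta(1+5, 1+42) = Beta(6, 43).
Mode = (6−1)/(6+43−2) = 5/47 = 0.106.
Mean = 6/(6+43) = 6/49 = 0.122.

MAP estimate = 0.106, posterior expectation = 0.122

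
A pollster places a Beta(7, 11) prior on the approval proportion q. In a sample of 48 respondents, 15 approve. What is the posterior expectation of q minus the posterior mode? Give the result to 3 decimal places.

0.005

Posterior: Beta(7+15, 11+33) = Beta(22, 44).
Mode = (22−1)/(22+44−2) = 21/64 = 0.328.
Mean = 22/(22+44) = 22/66 = 0.333.
Difference = 0.333 − 0.328 = 0.005.
Mean > mode: the posterior has a right tail.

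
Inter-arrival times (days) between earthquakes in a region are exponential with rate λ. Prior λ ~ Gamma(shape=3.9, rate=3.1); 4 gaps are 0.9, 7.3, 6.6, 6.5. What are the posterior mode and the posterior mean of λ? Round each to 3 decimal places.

Σ times = 21.3. Posterior: Gamma(shape = 3.9+4 = 7.9, rate = 3.1+21.3 = 24.4).
Mode = (α−1)/β = 6.9/24.4 = 0.283.
Mean = α/β = 7.9/24.4 = 0.324.

MAP = 0.283; posterior mean = 0.324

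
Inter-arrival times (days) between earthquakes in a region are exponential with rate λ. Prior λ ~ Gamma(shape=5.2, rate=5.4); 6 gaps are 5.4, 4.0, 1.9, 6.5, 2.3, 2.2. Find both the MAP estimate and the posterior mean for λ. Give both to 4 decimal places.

Σ times = 22.3. Posterior: Gamma(shape = 5.2+6 = 11.2, rate = 5.4+22.3 = 27.7).
Mode = (α−1)/β = 10.2/27.7 = 0.3682.
Mean = α/β = 11.2/27.7 = 0.4043.

λ_MAP = 0.3682, E[λ|data] = 0.4043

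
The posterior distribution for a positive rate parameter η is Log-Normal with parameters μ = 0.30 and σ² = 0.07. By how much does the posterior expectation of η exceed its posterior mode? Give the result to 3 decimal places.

Mode = exp(μ − σ²) = exp(0.23) = 1.259.
Mean = exp(μ + σ²/2) = exp(0.335) = 1.398.
Difference = 1.398 − 1.259 = 0.139.

0.139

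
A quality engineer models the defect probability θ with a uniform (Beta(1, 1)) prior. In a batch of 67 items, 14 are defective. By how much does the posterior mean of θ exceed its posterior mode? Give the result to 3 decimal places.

0.008

Posterior: Beta(1+14, 1+53) = Beta(15, 54).
Mode = (15−1)/(15+54−2) = 14/67 = 0.209.
With a flat prior the MAP equals the MLE, 14/67.
Mean = 15/(15+54) = 15/69 = 0.217.
Difference = 0.217 − 0.209 = 0.008.
The mean is pulled above the mode by the posterior's right skew.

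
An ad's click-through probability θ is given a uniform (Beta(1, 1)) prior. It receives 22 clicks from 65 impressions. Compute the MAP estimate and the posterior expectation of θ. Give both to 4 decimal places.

Posterior: Beta(1+22, 1+43) = Beta(23, 44).
Mode = (23−1)/(23+44−2) = 22/65 = 0.3385.
Mean = 23/(23+44) = 23/67 = 0.3433.

MAP: 0.3385. Posterior mean: 0.3433.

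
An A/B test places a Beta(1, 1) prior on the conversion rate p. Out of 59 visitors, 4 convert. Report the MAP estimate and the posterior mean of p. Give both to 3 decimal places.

Posterior: Beta(1+4, 1+55) = Beta(5, 56).
Mode = (5−1)/(5+56−2) = 4/59 = 0.068.
With a flat prior the MAP equals the MLE, 4/59.
Mean = 5/(5+56) = 5/61 = 0.082.
Right-skewed posterior ⇒ mode < mean.

MAP = 0.068, posterior mean = 0.082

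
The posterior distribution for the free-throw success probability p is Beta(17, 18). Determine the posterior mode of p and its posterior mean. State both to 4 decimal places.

posterior mode = 0.4848, posterior mean = 0.4857

Mode = (17−1)/(17+18−2) = 16/33 = 0.4848.
Mean = 17/(17+18) = 17/35 = 0.4857.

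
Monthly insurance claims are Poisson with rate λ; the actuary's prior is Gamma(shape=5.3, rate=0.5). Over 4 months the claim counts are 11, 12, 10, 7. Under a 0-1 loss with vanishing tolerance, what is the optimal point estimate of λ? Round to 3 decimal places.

9.844

Σ counts = 40. Posterior: Gamma(shape = 5.3+40 = 45.3, rate = 0.5+4 = 4.5).
Mode = (α−1)/β = 44.3/4.5 = 9.844.
Mean = α/β = 45.3/4.5 = 10.067.
This is the posterior mode — the MAP estimate.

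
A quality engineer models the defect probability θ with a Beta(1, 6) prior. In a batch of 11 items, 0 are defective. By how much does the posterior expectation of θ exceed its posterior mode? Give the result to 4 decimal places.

Posterior: Beta(1+0, 6+11) = Beta(1, 17).
Since α = 1 ≤ 1 and β > 1, the Beta density is monotone decreasing on [0,1]; the mode is at 0.
Mean = 1/(1+17) = 0.0556.
Difference = 0.0556 − 0.0000 = 0.0556.

0.0556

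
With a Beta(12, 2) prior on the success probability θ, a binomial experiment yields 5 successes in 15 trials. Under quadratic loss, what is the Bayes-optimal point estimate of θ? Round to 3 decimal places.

0.586

Posterior: Beta(12+5, 2+10) = Beta(17, 12).
Mode = (17−1)/(17+12−2) = 16/27 = 0.593.
Mean = 17/(17+12) = 17/29 = 0.586.
Quadratic loss ⇒ the optimal estimator is the posterior mean.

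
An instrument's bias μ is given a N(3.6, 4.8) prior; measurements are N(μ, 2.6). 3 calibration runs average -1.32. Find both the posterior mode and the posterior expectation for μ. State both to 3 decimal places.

Posterior for μ is Normal. Precision-weighted mean: (1/4.8·3.6 + 3/2.6·-1.32) / (1/4.8 + 3/2.6) = -0.568.
A Normal posterior is symmetric, so mode = mean.

μ_MAP = -0.568, E[μ|data] = -0.568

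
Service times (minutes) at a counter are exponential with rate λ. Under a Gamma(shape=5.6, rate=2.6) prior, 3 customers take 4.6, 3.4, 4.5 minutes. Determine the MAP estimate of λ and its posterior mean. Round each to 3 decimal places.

Σ times = 12.5. Posterior: Gamma(shape = 5.6+3 = 8.6, rate = 2.6+12.5 = 15.1).
Mode = (α−1)/β = 7.6/15.1 = 0.503.
Mean = α/β = 8.6/15.1 = 0.570.

MAP estimate = 0.503, posterior mean = 0.570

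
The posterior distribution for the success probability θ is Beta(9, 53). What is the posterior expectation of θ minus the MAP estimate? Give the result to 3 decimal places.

0.012

Mode = (9−1)/(9+53−2) = 8/60 = 0.133.
Mean = 9/(9+53) = 9/62 = 0.145.
Difference = 0.145 − 0.133 = 0.012.
Right-skewed posterior ⇒ mode < mean.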